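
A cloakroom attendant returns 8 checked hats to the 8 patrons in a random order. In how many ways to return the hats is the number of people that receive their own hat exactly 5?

112

Choose which 5 of the 8 are fixed: C(8,5) = 56.
The remaining 3 must be deranged: !3 = 2.
Total: 56 × 2 = 112.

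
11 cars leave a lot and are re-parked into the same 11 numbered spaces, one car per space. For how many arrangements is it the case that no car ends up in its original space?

By inclusion-exclusion, !11 = Σ (-1)^k · 11!/k! for k=0..11
= 11! - 11!/1! + 11!/2! - 11!/3! + 11!/4! - 11!/5! + 11!/6! - 11!/7! + 11!/8! - 11!/9! + 11!/10! - 11!/11!
= 39916800 - 39916800 + 19958400 - 6652800 + 1663200 - 332640 + 55440 - 7920 + 990 - 110 + 11 - 1
= 14684570

14684570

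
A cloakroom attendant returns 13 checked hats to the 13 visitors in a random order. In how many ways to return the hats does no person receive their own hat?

The subfactorial !13 = [13!/e] (nearest integer).
13! = 6227020800, and 6227020800/e ≈ 2290792932.07, so !13 = 2290792932.

2290792932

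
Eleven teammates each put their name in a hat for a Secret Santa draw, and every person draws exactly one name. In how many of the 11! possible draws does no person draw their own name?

Recurrence: !11 = 11·!10 + (-1)^11.
!11 = 11·1334961 - 1 = 14684570

14684570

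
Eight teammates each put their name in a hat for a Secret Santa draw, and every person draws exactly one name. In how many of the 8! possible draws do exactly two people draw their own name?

7420

Pick the 2 fixed positions: C(8,2) = 28 ways.
The remaining 6 must be deranged: !6 = 265.
Total: 28 × 265 = 7420.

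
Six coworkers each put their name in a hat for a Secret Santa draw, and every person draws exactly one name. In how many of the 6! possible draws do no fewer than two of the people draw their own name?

Sum C(6,i)·!(6-i) for i = 2..6:
  i=2: C(6,2)·!4 = 15·9 = 135
  i=3: C(6,3)·!3 = 20·2 = 40
  i=4: C(6,4)·!2 = 15·1 = 15
  i=5: C(6,5)·!1 = 6·0 = 0
  i=6: C(6,6)·!0 = 1·1 = 1
Total = 191.

191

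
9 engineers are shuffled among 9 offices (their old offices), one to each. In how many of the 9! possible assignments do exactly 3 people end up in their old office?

Pick the 3 fixed positions: C(9,3) = 84 ways.
The other 6 form a derangement: !6 = 265.
Total: 84 × 265 = 22260.

22260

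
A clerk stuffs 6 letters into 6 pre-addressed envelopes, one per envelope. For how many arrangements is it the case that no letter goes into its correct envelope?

The subfactorial !6 = [6!/e] (nearest integer).
6! = 720, and 720/e ≈ 264.87, so !6 = 265.

265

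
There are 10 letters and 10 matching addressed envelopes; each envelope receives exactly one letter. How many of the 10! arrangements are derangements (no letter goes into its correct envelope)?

Use !n = (n-1)(!(n-1) + !(n-2)).
!10 = 9·(133496 + 14833) = 9·148329 = 1334961

1334961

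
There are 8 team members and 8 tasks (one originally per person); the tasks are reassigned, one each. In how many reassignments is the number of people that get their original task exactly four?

Choose which 4 of the 8 are fixed: C(8,4) = 70.
The remaining 4 must be deranged: !4 = 9.
Total: 70 × 9 = 630.

630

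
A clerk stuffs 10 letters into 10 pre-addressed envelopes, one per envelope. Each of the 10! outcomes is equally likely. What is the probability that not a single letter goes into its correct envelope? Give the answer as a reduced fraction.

16481/44800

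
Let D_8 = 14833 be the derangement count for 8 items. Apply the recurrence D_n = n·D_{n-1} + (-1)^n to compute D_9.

D_9 = 9·14833 - 1 = 133496.

133496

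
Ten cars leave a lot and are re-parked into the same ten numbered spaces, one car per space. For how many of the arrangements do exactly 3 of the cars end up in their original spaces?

222480

Choose which 3 of the 10 are fixed: C(10,3) = 120.
The other 7 form a derangement: !7 = 1854.
Total: 120 × 1854 = 222480.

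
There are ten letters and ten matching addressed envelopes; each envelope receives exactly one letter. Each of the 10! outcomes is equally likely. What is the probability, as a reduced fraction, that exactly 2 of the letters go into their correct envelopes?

Favorable outcomes: C(10,2)·!8 = 45·14833 = 667485.
Total outcomes: 10! = 3628800.
Probability = 667485/3628800 = 2119/11520.

2119/11520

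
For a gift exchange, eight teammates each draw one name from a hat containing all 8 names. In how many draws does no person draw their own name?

!8 is the nearest integer to 8!/e.
8! = 40320, and 40320/e ≈ 14832.90, so !8 = 14833.

14833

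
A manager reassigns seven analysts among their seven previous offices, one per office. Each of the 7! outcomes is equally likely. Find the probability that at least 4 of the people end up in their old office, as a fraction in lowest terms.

23/1260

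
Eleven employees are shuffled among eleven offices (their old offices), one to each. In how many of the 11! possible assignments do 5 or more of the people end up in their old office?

# with exactly i fixed is C(11,i)·!(11-i); sum over i=5..11:
  i=5: C(11,5)·!6 = 462·265 = 122430
  i=6: C(11,6)·!5 = 462·44 = 20328
  i=7: C(11,7)·!4 = 330·9 = 2970
  i=8: C(11,8)·!3 = 165·2 = 330
  i=9: C(11,9)·!2 = 55·1 = 55
  i=10: C(11,10)·!1 = 11·0 = 0
  i=11: C(11,11)·!0 = 1·1 = 1
Total = 146114.

146114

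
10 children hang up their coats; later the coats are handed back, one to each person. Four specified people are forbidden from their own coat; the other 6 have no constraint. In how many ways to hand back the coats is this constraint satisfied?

2399760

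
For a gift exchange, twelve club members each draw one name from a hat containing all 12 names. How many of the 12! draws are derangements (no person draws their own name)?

Recurrence: !12 = 11·(!11 + !10).
!12 = 11·(14684570 + 1334961) = 11·16019531 = 176214841

176214841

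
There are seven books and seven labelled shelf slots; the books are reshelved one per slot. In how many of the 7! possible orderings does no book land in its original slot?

1854

The subfactorial !7 = [7!/e] (nearest integer).
7! = 5040, and 5040/e ≈ 1854.11, so !7 = 1854.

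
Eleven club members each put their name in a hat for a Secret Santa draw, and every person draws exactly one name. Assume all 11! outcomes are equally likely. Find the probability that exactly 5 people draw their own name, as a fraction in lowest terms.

53/17280

Favorable outcomes: C(11,5)·!6 = 462·265 = 122430.
Total outcomes: 11! = 39916800.
Probability = 122430/39916800 = 53/17280.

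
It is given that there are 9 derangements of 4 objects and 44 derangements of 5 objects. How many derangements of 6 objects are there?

265

!6 = (6-1)·(!5 + !4) = 5·(44 + 9) = 5·53 = 265.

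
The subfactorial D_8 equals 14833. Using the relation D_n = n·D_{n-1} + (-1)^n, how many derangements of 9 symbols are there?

D_9 = 9·14833 - 1 = 133496.

133496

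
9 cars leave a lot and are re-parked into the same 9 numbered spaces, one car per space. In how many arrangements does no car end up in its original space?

!9 = 9! · Σ_{k=0}^{9} (-1)^k/k!
= 9! - 9!/1! + 9!/2! - 9!/3! + 9!/4! - 9!/5! + 9!/6! - 9!/7! + 9!/8! - 9!/9!
= 362880 - 362880 + 181440 - 60480 + 15120 - 3024 + 504 - 72 + 9 - 1
= 133496

133496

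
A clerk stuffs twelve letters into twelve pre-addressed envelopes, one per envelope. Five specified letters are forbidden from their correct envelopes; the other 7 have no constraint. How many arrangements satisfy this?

Inclusion-exclusion on the 5 forbidden self-matches:
Σ_{j=0}^{5} (-1)^j C(5,j)(12-j)!
= C(5,0)·12! - C(5,1)·11! + C(5,2)·10! - C(5,3)·9! + C(5,4)·8! - C(5,5)·7!
= 479001600 - 199584000 + 36288000 - 3628800 + 201600 - 5040
= 312273360

312273360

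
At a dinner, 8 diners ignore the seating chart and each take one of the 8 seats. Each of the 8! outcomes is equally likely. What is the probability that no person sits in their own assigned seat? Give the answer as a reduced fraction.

Favorable outcomes: !8 = 14833.
Total outcomes: 8! = 40320.
Probability = 14833/40320 = 2119/5760.

2119/5760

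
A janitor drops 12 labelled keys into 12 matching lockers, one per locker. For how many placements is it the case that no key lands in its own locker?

176214841

Use !n = (n-1)(!(n-1) + !(n-2)).
!12 = 11·(14684570 + 1334961) = 11·16019531 = 176214841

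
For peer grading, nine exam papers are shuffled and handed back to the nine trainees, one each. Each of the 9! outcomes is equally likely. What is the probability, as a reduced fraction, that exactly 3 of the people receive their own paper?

Favorable outcomes: C(9,3)·!6 = 84·265 = 22260.
Total outcomes: 9! = 362880.
Probability = 22260/362880 = 53/864.

53/864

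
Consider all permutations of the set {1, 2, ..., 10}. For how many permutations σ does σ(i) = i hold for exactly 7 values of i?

Pick the 7 fixed positions: C(10,7) = 120 ways.
The other 3 form a derangement: !3 = 2.
Total: 120 × 2 = 240.

240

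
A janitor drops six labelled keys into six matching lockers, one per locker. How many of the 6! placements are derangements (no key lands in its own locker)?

265

!6 is the nearest integer to 6!/e.
6! = 720, and 720/e ≈ 264.87, so !6 = 265.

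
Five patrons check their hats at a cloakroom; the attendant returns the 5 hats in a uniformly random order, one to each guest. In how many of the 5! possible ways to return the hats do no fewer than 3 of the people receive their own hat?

Sum C(5,i)·!(5-i) for i = 3..5:
  i=3: C(5,3)·!2 = 10·1 = 10
  i=4: C(5,4)·!1 = 5·0 = 0
  i=5: C(5,5)·!0 = 1·1 = 1
Total = 11.

11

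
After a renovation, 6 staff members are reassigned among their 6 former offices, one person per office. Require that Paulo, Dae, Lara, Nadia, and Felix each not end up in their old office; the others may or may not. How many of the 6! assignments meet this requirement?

Let A_j be the event that the j-th constrained one is fixed. By inclusion-exclusion over the 5 events:
Σ_{j=0}^{5} (-1)^j C(5,j)(6-j)!
= C(5,0)·6! - C(5,1)·5! + C(5,2)·4! - C(5,3)·3! + C(5,4)·2! - C(5,5)·1!
= 720 - 600 + 240 - 60 + 10 - 1
= 309

309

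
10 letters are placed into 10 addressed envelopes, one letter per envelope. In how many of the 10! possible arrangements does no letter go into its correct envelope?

1334961

!10 = 10! · Σ_{k=0}^{10} (-1)^k/k!
= 10! - 10!/1! + 10!/2! - 10!/3! + 10!/4! - 10!/5! + 10!/6! - 10!/7! + 10!/8! - 10!/9! + 10!/10!
= 3628800 - 3628800 + 1814400 - 604800 + 151200 - 30240 + 5040 - 720 + 90 - 10 + 1
= 1334961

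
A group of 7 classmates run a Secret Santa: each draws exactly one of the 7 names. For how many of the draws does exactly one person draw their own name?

1855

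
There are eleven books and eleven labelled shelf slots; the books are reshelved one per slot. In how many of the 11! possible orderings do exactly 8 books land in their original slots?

330

Choose which 8 of the 11 are fixed: C(11,8) = 165.
The remaining 3 must be deranged: !3 = 2.
Total: 165 × 2 = 330.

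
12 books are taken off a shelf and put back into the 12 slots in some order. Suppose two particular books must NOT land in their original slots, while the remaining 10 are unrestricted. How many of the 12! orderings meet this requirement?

Inclusion-exclusion on the 2 forbidden self-matches:
Σ_{j=0}^{2} (-1)^j C(2,j)(12-j)!
= C(2,0)·12! - C(2,1)·11! + C(2,2)·10!
= 479001600 - 79833600 + 3628800
= 402796800

402796800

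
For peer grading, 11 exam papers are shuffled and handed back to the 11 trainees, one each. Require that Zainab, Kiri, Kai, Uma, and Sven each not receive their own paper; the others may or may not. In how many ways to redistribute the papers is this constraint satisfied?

25022880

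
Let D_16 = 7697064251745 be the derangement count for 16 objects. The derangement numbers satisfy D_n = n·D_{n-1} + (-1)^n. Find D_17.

D_17 = 17·7697064251745 - 1 = 130850092279664.

130850092279664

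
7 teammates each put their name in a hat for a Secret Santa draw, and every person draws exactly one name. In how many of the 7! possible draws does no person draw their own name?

By inclusion-exclusion, !7 = Σ (-1)^k · 7!/k! for k=0..7
= 7! - 7!/1! + 7!/2! - 7!/3! + 7!/4! - 7!/5! + 7!/6! - 7!/7!
= 5040 - 5040 + 2520 - 840 + 210 - 42 + 7 - 1
= 1854

1854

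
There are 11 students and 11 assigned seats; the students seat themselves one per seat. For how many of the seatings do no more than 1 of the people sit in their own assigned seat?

Sum C(11,i)·!(11-i) for i = 0..1:
  i=0: C(11,0)·!11 = 1·14684570 = 14684570
  i=1: C(11,1)·!10 = 11·1334961 = 14684571
Total = 29369141.

29369141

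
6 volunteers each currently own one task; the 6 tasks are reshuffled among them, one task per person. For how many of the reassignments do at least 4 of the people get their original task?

16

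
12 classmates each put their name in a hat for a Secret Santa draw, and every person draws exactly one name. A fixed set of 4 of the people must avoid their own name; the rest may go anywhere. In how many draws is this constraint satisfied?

Let A_j be the event that the j-th constrained one is fixed. By inclusion-exclusion over the 4 events:
Σ_{j=0}^{4} (-1)^j C(4,j)(12-j)!
= C(4,0)·12! - C(4,1)·11! + C(4,2)·10! - C(4,3)·9! + C(4,4)·8!
= 479001600 - 159667200 + 21772800 - 1451520 + 40320
= 339696000

339696000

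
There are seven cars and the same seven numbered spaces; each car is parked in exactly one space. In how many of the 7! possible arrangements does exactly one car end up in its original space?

Choose which one of the 7 is fixed: C(7,1) = 7.
The remaining 6 must be deranged: !6 = 265.
Total: 7 × 265 = 1855.

1855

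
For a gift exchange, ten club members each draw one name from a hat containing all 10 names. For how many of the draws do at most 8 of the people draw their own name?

3628799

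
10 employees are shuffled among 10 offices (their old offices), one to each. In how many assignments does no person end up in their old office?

1334961

!10 = 10! · Σ_{k=0}^{10} (-1)^k/k!
= 10! - 10!/1! + 10!/2! - 10!/3! + 10!/4! - 10!/5! + 10!/6! - 10!/7! + 10!/8! - 10!/9! + 10!/10!
= 3628800 - 3628800 + 1814400 - 604800 + 151200 - 30240 + 5040 - 720 + 90 - 10 + 1
= 1334961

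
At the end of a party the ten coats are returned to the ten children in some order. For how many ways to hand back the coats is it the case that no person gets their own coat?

Recurrence: !10 = 9·(!9 + !8).
!10 = 9·(133496 + 14833) = 9·148329 = 1334961

1334961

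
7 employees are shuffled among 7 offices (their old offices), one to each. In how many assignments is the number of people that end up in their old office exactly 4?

Choose which 4 of the 7 are fixed: C(7,4) = 35.
The other 3 form a derangement: !3 = 2.
Total: 35 × 2 = 70.

70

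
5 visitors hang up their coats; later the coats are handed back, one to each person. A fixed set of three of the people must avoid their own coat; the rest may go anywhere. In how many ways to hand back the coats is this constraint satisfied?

64

Let A_j be the event that the j-th constrained one is fixed. By inclusion-exclusion over the 3 events:
Σ_{j=0}^{3} (-1)^j C(3,j)(5-j)!
= C(3,0)·5! - C(3,1)·4! + C(3,2)·3! - C(3,3)·2!
= 120 - 72 + 18 - 2
= 64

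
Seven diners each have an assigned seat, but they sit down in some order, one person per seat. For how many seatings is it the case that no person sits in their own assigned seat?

1854

Recurrence: !7 = 7·!6 + (-1)^7.
!7 = 7·265 - 1 = 1854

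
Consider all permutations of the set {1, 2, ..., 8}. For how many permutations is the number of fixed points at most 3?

Sum C(8,i)·!(8-i) for i = 0..3:
  i=0: C(8,0)·!8 = 1·14833 = 14833
  i=1: C(8,1)·!7 = 8·1854 = 14832
  i=2: C(8,2)·!6 = 28·265 = 7420
  i=3: C(8,3)·!5 = 56·44 = 2464
Total = 39549.

39549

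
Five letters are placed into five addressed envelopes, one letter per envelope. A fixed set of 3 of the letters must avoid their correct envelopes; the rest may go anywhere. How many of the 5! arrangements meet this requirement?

Let A_j be the event that the j-th constrained one is fixed. By inclusion-exclusion over the 3 events:
Σ_{j=0}^{3} (-1)^j C(3,j)(5-j)!
= C(3,0)·5! - C(3,1)·4! + C(3,2)·3! - C(3,3)·2!
= 120 - 72 + 18 - 2
= 64

64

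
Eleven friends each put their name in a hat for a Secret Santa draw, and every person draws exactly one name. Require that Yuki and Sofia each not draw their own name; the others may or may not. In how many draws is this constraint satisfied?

33022080

Let A_j be the event that the j-th constrained one is fixed. By inclusion-exclusion over the 2 events:
Σ_{j=0}^{2} (-1)^j C(2,j)(11-j)!
= C(2,0)·11! - C(2,1)·10! + C(2,2)·9!
= 39916800 - 7257600 + 362880
= 33022080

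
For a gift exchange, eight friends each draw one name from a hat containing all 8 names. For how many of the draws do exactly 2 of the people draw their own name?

7420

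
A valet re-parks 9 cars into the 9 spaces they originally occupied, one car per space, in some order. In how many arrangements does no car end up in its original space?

133496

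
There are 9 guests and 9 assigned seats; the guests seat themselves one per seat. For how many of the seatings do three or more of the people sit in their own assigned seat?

29143

Sum C(9,i)·!(9-i) for i = 3..9:
  i=3: C(9,3)·!6 = 84·265 = 22260
  i=4: C(9,4)·!5 = 126·44 = 5544
  i=5: C(9,5)·!4 = 126·9 = 1134
  i=6: C(9,6)·!3 = 84·2 = 168
  i=7: C(9,7)·!2 = 36·1 = 36
  i=8: C(9,8)·!1 = 9·0 = 0
  i=9: C(9,9)·!0 = 1·1 = 1
Total = 29143.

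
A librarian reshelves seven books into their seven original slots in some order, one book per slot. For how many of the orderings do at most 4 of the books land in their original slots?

5018

# with exactly i fixed is C(7,i)·!(7-i); sum over i=0..4:
  i=0: C(7,0)·!7 = 1·1854 = 1854
  i=1: C(7,1)·!6 = 7·265 = 1855
  i=2: C(7,2)·!5 = 21·44 = 924
  i=3: C(7,3)·!4 = 35·9 = 315
  i=4: C(7,4)·!3 = 35·2 = 70
Total = 5018.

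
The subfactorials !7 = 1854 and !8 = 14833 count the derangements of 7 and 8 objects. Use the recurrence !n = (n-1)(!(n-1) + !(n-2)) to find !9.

!9 = (9-1)·(!8 + !7) = 8·(14833 + 1854) = 8·16687 = 133496.

133496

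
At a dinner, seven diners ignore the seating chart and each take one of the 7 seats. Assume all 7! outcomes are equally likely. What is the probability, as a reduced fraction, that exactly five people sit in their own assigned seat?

Favorable outcomes: C(7,5)·!2 = 21·1 = 21.
Total outcomes: 7! = 5040.
Probability = 21/5040 = 1/240.

1/240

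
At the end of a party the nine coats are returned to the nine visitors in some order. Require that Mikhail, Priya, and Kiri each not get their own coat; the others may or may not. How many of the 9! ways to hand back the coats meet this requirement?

Let A_j be the event that the j-th constrained one is fixed. By inclusion-exclusion over the 3 events:
Σ_{j=0}^{3} (-1)^j C(3,j)(9-j)!
= C(3,0)·9! - C(3,1)·8! + C(3,2)·7! - C(3,3)·6!
= 362880 - 120960 + 15120 - 720
= 256320

256320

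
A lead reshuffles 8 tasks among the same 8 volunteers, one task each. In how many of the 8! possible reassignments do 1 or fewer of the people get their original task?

Sum C(8,i)·!(8-i) for i = 0..1:
  i=0: C(8,0)·!8 = 1·14833 = 14833
  i=1: C(8,1)·!7 = 8·1854 = 14832
Total = 29665.

29665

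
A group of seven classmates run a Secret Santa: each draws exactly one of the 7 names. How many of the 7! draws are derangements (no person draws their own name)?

1854

By inclusion-exclusion, !7 = Σ (-1)^k · 7!/k! for k=0..7
= 7! - 7!/1! + 7!/2! - 7!/3! + 7!/4! - 7!/5! + 7!/6! - 7!/7!
= 5040 - 5040 + 2520 - 840 + 210 - 42 + 7 - 1
= 1854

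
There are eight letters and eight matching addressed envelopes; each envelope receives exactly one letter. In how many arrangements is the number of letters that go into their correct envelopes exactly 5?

Pick the 5 fixed positions: C(8,5) = 56 ways.
The other 3 form a derangement: !3 = 2.
Total: 56 × 2 = 112.

112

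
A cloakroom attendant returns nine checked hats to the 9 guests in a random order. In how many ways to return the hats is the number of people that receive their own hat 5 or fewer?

# with exactly i fixed is C(9,i)·!(9-i); sum over i=0..5:
  i=0: C(9,0)·!9 = 1·133496 = 133496
  i=1: C(9,1)·!8 = 9·14833 = 133497
  i=2: C(9,2)·!7 = 36·1854 = 66744
  i=3: C(9,3)·!6 = 84·265 = 22260
  i=4: C(9,4)·!5 = 126·44 = 5544
  i=5: C(9,5)·!4 = 126·9 = 1134
Total = 362675.

362675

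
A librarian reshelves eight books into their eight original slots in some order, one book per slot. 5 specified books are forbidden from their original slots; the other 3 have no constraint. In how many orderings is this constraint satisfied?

21234

Let A_j be the event that the j-th constrained one is fixed. By inclusion-exclusion over the 5 events:
Σ_{j=0}^{5} (-1)^j C(5,j)(8-j)!
= C(5,0)·8! - C(5,1)·7! + C(5,2)·6! - C(5,3)·5! + C(5,4)·4! - C(5,5)·3!
= 40320 - 25200 + 7200 - 1200 + 120 - 6
= 21234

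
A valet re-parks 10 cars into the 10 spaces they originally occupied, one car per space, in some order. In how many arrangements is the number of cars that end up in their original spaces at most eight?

3628799

Sum C(10,i)·!(10-i) for i = 0..8:
  i=0: C(10,0)·!10 = 1·1334961 = 1334961
  i=1: C(10,1)·!9 = 10·133496 = 1334960
  i=2: C(10,2)·!8 = 45·14833 = 667485
  i=3: C(10,3)·!7 = 120·1854 = 222480
  i=4: C(10,4)·!6 = 210·265 = 55650
  i=5: C(10,5)·!5 = 252·44 = 11088
  i=6: C(10,6)·!4 = 210·9 = 1890
  i=7: C(10,7)·!3 = 120·2 = 240
  i=8: C(10,8)·!2 = 45·1 = 45
Total = 3628799.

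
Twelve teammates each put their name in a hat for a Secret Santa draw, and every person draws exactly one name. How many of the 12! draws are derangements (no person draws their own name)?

!12 is the nearest integer to 12!/e.
12! = 479001600, and 479001600/e ≈ 176214840.93, so !12 = 176214841.

176214841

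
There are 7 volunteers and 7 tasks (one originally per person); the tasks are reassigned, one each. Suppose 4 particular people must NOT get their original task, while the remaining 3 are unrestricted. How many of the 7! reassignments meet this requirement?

Let A_j be the event that the j-th constrained one is fixed. By inclusion-exclusion over the 4 events:
Σ_{j=0}^{4} (-1)^j C(4,j)(7-j)!
= C(4,0)·7! - C(4,1)·6! + C(4,2)·5! - C(4,3)·4! + C(4,4)·3!
= 5040 - 2880 + 720 - 96 + 6
= 2790

2790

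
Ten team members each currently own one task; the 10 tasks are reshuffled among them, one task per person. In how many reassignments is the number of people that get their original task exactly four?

Choose which 4 of the 10 are fixed: C(10,4) = 210.
The remaining 6 must be deranged: !6 = 265.
Total: 210 × 265 = 55650.

55650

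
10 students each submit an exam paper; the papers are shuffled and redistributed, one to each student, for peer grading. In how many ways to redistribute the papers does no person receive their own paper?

Recurrence: !10 = 9·(!9 + !8).
!10 = 9·(133496 + 14833) = 9·148329 = 1334961

1334961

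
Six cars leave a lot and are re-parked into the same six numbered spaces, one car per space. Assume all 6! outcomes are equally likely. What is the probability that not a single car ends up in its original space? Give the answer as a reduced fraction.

53/144

Favorable outcomes: !6 = 265.
Total outcomes: 6! = 720.
Probability = 265/720 = 53/144.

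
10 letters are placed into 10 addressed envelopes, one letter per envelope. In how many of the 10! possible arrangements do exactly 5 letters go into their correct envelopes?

11088

Pick the 5 fixed positions: C(10,5) = 252 ways.
The other 5 form a derangement: !5 = 44.
Total: 252 × 44 = 11088.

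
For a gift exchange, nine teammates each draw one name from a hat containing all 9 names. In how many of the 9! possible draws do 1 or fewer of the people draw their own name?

266993

# with exactly i fixed is C(9,i)·!(9-i); sum over i=0..1:
  i=0: C(9,0)·!9 = 1·133496 = 133496
  i=1: C(9,1)·!8 = 9·14833 = 133497
Total = 266993.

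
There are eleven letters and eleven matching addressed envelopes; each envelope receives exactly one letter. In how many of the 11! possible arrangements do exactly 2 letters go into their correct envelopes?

Choose which 2 of the 11 are fixed: C(11,2) = 55.
The other 9 form a derangement: !9 = 133496.
Total: 55 × 133496 = 7342280.

7342280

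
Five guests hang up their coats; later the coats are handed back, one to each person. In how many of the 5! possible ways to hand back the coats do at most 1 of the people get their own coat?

# with exactly i fixed is C(5,i)·!(5-i); sum over i=0..1:
  i=0: C(5,0)·!5 = 1·44 = 44
  i=1: C(5,1)·!4 = 5·9 = 45
Total = 89.

89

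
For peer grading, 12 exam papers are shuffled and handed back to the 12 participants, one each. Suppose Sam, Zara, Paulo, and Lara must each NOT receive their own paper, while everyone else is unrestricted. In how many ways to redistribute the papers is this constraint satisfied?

339696000

Let A_j be the event that the j-th constrained one is fixed. By inclusion-exclusion over the 4 events:
Σ_{j=0}^{4} (-1)^j C(4,j)(12-j)!
= C(4,0)·12! - C(4,1)·11! + C(4,2)·10! - C(4,3)·9! + C(4,4)·8!
= 479001600 - 159667200 + 21772800 - 1451520 + 40320
= 339696000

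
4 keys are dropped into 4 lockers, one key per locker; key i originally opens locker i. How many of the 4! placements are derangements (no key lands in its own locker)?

9

The number of derangements of 4 is !4 = Σ_{k=0}^{4} (-1)^k·4!/k!
= 4! - 4!/1! + 4!/2! - 4!/3! + 4!/4!
= 24 - 24 + 12 - 4 + 1
= 9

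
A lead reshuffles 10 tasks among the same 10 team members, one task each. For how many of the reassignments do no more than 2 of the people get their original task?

3337406

Sum C(10,i)·!(10-i) for i = 0..2:
  i=0: C(10,0)·!10 = 1·1334961 = 1334961
  i=1: C(10,1)·!9 = 10·133496 = 1334960
  i=2: C(10,2)·!8 = 45·14833 = 667485
Total = 3337406.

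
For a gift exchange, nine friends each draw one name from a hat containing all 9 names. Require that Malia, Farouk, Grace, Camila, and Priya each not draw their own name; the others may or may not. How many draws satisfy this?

205056

Inclusion-exclusion on the 5 forbidden self-matches:
Σ_{j=0}^{5} (-1)^j C(5,j)(9-j)!
= C(5,0)·9! - C(5,1)·8! + C(5,2)·7! - C(5,3)·6! + C(5,4)·5! - C(5,5)·4!
= 362880 - 201600 + 50400 - 7200 + 600 - 24
= 205056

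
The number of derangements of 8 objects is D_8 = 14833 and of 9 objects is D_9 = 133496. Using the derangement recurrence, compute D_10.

1334961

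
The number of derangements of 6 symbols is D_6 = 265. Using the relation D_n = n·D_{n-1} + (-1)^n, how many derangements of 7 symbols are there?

D_7 = 7·265 - 1 = 1854.

1854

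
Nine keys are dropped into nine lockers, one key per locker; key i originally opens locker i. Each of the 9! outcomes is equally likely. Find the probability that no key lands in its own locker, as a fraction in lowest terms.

16687/45360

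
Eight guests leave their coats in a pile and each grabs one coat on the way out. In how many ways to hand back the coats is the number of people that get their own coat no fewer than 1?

Sum C(8,i)·!(8-i) for i = 1..8:
  i=1: C(8,1)·!7 = 8·1854 = 14832
  i=2: C(8,2)·!6 = 28·265 = 7420
  i=3: C(8,3)·!5 = 56·44 = 2464
  i=4: C(8,4)·!4 = 70·9 = 630
  i=5: C(8,5)·!3 = 56·2 = 112
  i=6: C(8,6)·!2 = 28·1 = 28
  i=7: C(8,7)·!1 = 8·0 = 0
  i=8: C(8,8)·!0 = 1·1 = 1
Total = 25487.

25487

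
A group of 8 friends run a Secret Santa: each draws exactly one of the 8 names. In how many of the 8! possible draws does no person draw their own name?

14833

By inclusion-exclusion, !8 = Σ (-1)^k · 8!/k! for k=0..8
= 8! - 8!/1! + 8!/2! - 8!/3! + 8!/4! - 8!/5! + 8!/6! - 8!/7! + 8!/8!
= 40320 - 40320 + 20160 - 6720 + 1680 - 336 + 56 - 8 + 1
= 14833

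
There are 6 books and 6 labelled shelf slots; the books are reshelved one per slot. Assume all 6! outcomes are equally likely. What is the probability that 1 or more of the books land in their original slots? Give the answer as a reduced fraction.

Favorable outcomes: Σ_{i≥1} C(6,i)·!(6-i) = 6·44 + 15·9 + 20·2 + 15·1 + 6·0 + 1·1 = 455.
Total outcomes: 6! = 720.
Probability = 455/720 = 91/144.

91/144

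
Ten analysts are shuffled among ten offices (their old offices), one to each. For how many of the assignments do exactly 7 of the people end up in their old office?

240

Choose which 7 of the 10 are fixed: C(10,7) = 120.
The remaining 3 must be deranged: !3 = 2.
Total: 120 × 2 = 240.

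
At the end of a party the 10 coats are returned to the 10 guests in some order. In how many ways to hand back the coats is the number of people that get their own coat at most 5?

3626624

# with exactly i fixed is C(10,i)·!(10-i); sum over i=0..5:
  i=0: C(10,0)·!10 = 1·1334961 = 1334961
  i=1: C(10,1)·!9 = 10·133496 = 1334960
  i=2: C(10,2)·!8 = 45·14833 = 667485
  i=3: C(10,3)·!7 = 120·1854 = 222480
  i=4: C(10,4)·!6 = 210·265 = 55650
  i=5: C(10,5)·!5 = 252·44 = 11088
Total = 3626624.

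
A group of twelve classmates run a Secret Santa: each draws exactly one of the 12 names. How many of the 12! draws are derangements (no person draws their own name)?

Recurrence: !12 = 12·!11 + (-1)^12.
!12 = 12·14684570 + 1 = 176214841

176214841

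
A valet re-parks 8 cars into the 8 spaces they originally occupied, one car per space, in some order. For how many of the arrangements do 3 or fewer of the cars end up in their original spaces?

39549

# with exactly i fixed is C(8,i)·!(8-i); sum over i=0..3:
  i=0: C(8,0)·!8 = 1·14833 = 14833
  i=1: C(8,1)·!7 = 8·1854 = 14832
  i=2: C(8,2)·!6 = 28·265 = 7420
  i=3: C(8,3)·!5 = 56·44 = 2464
Total = 39549.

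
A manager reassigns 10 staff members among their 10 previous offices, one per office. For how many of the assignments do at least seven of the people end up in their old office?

Sum C(10,i)·!(10-i) for i = 7..10:
  i=7: C(10,7)·!3 = 120·2 = 240
  i=8: C(10,8)·!2 = 45·1 = 45
  i=9: C(10,9)·!1 = 10·0 = 0
  i=10: C(10,10)·!0 = 1·1 = 1
Total = 286.

286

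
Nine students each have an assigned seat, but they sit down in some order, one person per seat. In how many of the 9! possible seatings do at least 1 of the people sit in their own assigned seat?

229384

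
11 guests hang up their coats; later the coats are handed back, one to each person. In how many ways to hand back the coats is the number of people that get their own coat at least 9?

Sum C(11,i)·!(11-i) for i = 9..11:
  i=9: C(11,9)·!2 = 55·1 = 55
  i=10: C(11,10)·!1 = 11·0 = 0
  i=11: C(11,11)·!0 = 1·1 = 1
Total = 56.

56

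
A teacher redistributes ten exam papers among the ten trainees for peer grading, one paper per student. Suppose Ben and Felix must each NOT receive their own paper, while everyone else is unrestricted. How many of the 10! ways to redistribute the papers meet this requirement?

2943360

Inclusion-exclusion on the 2 forbidden self-matches:
Σ_{j=0}^{2} (-1)^j C(2,j)(10-j)!
= C(2,0)·10! - C(2,1)·9! + C(2,2)·8!
= 3628800 - 725760 + 40320
= 2943360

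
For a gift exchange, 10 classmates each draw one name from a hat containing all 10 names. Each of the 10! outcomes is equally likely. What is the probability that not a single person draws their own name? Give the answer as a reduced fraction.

16481/44800

Favorable outcomes: !10 = 1334961.
Total outcomes: 10! = 3628800.
Probability = 1334961/3628800 = 16481/44800.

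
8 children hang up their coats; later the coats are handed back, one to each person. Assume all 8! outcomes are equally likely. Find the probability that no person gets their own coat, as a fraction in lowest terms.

2119/5760

Favorable outcomes: !8 = 14833.
Total outcomes: 8! = 40320.
Probability = 14833/40320 = 2119/5760.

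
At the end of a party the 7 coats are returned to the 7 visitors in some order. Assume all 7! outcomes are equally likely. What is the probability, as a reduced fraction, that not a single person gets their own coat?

103/280

Favorable outcomes: !7 = 1854.
Total outcomes: 7! = 5040.
Probability = 1854/5040 = 103/280.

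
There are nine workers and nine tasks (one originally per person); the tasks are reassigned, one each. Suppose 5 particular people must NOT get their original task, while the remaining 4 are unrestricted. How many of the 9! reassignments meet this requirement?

Let A_j be the event that the j-th constrained one is fixed. By inclusion-exclusion over the 5 events:
Σ_{j=0}^{5} (-1)^j C(5,j)(9-j)!
= C(5,0)·9! - C(5,1)·8! + C(5,2)·7! - C(5,3)·6! + C(5,4)·5! - C(5,5)·4!
= 362880 - 201600 + 50400 - 7200 + 600 - 24
= 205056

205056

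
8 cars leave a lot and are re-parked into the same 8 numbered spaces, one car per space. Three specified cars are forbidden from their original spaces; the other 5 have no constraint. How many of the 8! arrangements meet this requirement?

27240

Inclusion-exclusion on the 3 forbidden self-matches:
Σ_{j=0}^{3} (-1)^j C(3,j)(8-j)!
= C(3,0)·8! - C(3,1)·7! + C(3,2)·6! - C(3,3)·5!
= 40320 - 15120 + 2160 - 120
= 27240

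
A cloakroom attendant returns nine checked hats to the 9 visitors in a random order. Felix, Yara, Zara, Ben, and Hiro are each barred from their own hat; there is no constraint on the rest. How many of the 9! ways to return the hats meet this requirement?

Inclusion-exclusion on the 5 forbidden self-matches:
Σ_{j=0}^{5} (-1)^j C(5,j)(9-j)!
= C(5,0)·9! - C(5,1)·8! + C(5,2)·7! - C(5,3)·6! + C(5,4)·5! - C(5,5)·4!
= 362880 - 201600 + 50400 - 7200 + 600 - 24
= 205056

205056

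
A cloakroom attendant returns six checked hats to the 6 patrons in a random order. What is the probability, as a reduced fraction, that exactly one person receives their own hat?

11/30

Favorable outcomes: C(6,1)·!5 = 6·44 = 264.
Total outcomes: 6! = 720.
Probability = 264/720 = 11/30.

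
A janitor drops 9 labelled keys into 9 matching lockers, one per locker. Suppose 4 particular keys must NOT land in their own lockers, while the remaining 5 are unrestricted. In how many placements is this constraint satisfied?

229080

Inclusion-exclusion on the 4 forbidden self-matches:
Σ_{j=0}^{4} (-1)^j C(4,j)(9-j)!
= C(4,0)·9! - C(4,1)·8! + C(4,2)·7! - C(4,3)·6! + C(4,4)·5!
= 362880 - 161280 + 30240 - 2880 + 120
= 229080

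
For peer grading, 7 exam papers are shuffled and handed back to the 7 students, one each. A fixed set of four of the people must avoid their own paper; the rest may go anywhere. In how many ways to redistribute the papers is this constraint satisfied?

Let A_j be the event that the j-th constrained one is fixed. By inclusion-exclusion over the 4 events:
Σ_{j=0}^{4} (-1)^j C(4,j)(7-j)!
= C(4,0)·7! - C(4,1)·6! + C(4,2)·5! - C(4,3)·4! + C(4,4)·3!
= 5040 - 2880 + 720 - 96 + 6
= 2790

2790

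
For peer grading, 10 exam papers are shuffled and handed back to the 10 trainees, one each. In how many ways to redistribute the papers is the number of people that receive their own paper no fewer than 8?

46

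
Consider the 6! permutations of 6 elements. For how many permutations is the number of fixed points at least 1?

455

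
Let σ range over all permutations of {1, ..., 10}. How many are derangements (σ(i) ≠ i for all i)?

1334961

Recurrence: !10 = 9·(!9 + !8).
!10 = 9·(133496 + 14833) = 9·148329 = 1334961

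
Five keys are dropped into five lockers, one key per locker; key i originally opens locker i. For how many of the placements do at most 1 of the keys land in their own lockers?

89

Sum C(5,i)·!(5-i) for i = 0..1:
  i=0: C(5,0)·!5 = 1·44 = 44
  i=1: C(5,1)·!4 = 5·9 = 45
Total = 89.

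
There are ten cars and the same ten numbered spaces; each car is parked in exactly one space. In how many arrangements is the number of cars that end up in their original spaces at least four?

Sum C(10,i)·!(10-i) for i = 4..10:
  i=4: C(10,4)·!6 = 210·265 = 55650
  i=5: C(10,5)·!5 = 252·44 = 11088
  i=6: C(10,6)·!4 = 210·9 = 1890
  i=7: C(10,7)·!3 = 120·2 = 240
  i=8: C(10,8)·!2 = 45·1 = 45
  i=9: C(10,9)·!1 = 10·0 = 0
  i=10: C(10,10)·!0 = 1·1 = 1
Total = 68914.

68914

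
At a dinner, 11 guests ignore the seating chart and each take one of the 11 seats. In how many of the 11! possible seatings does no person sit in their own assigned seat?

14684570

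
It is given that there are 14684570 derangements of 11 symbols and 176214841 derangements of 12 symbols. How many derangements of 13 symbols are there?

2290792932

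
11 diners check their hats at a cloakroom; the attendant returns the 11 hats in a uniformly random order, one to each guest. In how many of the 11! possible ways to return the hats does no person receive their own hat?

14684570

Use !n = (n-1)(!(n-1) + !(n-2)).
!11 = 10·(1334961 + 133496) = 10·1468457 = 14684570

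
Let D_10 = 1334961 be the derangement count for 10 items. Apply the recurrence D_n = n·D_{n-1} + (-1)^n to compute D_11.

14684570

D_11 = 11·1334961 - 1 = 14684570.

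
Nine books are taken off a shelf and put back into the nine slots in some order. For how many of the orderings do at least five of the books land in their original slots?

Sum C(9,i)·!(9-i) for i = 5..9:
  i=5: C(9,5)·!4 = 126·9 = 1134
  i=6: C(9,6)·!3 = 84·2 = 168
  i=7: C(9,7)·!2 = 36·1 = 36
  i=8: C(9,8)·!1 = 9·0 = 0
  i=9: C(9,9)·!0 = 1·1 = 1
Total = 1339.

1339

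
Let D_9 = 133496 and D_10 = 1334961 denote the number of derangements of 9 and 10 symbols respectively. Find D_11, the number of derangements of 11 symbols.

14684570

D_11 = (11-1)·(D_10 + D_9) = 10·(1334961 + 133496) = 10·1468457 = 14684570.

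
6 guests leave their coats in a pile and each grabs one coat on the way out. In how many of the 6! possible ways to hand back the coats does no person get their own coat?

265

Use !n = n·!(n-1) + (-1)^n.
!6 = 6·44 + 1 = 265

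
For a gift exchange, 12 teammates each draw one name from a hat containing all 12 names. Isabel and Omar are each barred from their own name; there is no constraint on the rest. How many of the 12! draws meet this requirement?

402796800

Inclusion-exclusion on the 2 forbidden self-matches:
Σ_{j=0}^{2} (-1)^j C(2,j)(12-j)!
= C(2,0)·12! - C(2,1)·11! + C(2,2)·10!
= 479001600 - 79833600 + 3628800
= 402796800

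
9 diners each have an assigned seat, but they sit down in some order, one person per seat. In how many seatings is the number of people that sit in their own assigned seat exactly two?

66744

Pick the 2 fixed positions: C(9,2) = 36 ways.
The other 7 form a derangement: !7 = 1854.
Total: 36 × 1854 = 66744.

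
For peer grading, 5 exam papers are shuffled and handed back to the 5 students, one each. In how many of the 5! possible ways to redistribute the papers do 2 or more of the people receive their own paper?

31

# with exactly i fixed is C(5,i)·!(5-i); sum over i=2..5:
  i=2: C(5,2)·!3 = 10·2 = 20
  i=3: C(5,3)·!2 = 10·1 = 10
  i=4: C(5,4)·!1 = 5·0 = 0
  i=5: C(5,5)·!0 = 1·1 = 1
Total = 31.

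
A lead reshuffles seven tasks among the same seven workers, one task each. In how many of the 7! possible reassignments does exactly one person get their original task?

1855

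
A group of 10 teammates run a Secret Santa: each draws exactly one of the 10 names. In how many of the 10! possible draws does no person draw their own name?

!10 is the nearest integer to 10!/e.
10! = 3628800, and 3628800/e ≈ 1334960.92, so !10 = 1334961.

1334961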